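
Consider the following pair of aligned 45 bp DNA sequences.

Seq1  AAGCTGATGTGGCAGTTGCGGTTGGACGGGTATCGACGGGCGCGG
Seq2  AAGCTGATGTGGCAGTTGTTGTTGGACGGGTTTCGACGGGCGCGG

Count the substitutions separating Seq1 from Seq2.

Mismatches occur at site 19 (C→T), site 20 (G→T), site 32 (A→T).
That gives 3 mismatches out of 45 aligned sites, so the Hamming distance is 3.

3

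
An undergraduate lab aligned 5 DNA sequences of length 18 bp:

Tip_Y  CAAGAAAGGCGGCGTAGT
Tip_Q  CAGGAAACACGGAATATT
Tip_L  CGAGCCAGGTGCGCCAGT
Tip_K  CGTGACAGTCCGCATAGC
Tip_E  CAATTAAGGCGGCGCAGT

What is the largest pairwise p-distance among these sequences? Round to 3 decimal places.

0.667

Pairwise Hamming distances:
  Tip_Y vs Tip_Q: 6
  Tip_Y vs Tip_L: 8
  Tip_Y vs Tip_K: 7
  Tip_Y vs Tip_E: 3
  Tip_Q vs Tip_L: 12
  Tip_Q vs Tip_K: 9
  Tip_Q vs Tip_E: 9
  Tip_L vs Tip_K: 10
  Tip_L vs Tip_E: 8
  Tip_K vs Tip_E: 10
The largest is 12 mismatches, between Tip_Q and Tip_L; p = 12/18 = 0.667.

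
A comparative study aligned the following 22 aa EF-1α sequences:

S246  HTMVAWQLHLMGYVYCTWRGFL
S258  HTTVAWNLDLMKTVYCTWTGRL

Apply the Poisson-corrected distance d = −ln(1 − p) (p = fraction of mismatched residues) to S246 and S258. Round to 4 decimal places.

0.3830

The sequences differ at positions 3 (M/T), 7 (Q/N), 9 (H/D), 12 (G/K), 13 (Y/T), 19 (R/T), 21 (F/R).
p = 7/22 = 0.318182.
d = −ln(1 − 0.318182) = −ln(0.681818) = 0.3830.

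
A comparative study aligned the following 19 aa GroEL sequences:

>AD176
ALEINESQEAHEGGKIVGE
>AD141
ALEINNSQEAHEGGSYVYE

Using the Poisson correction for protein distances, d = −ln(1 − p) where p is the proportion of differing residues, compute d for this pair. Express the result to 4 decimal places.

Differing sites — 6:E/N; 15:K/S; 16:I/Y; 18:G/Y.
p = 4/19 = 0.210526.
d = −ln(1 − 0.210526) = −ln(0.789474) = 0.2364.

0.2364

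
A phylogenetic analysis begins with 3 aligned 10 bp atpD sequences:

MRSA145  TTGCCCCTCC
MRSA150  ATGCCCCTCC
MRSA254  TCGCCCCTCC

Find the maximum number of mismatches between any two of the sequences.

2

Pairwise Hamming distances:
  MRSA145 vs MRSA150: 1
  MRSA145 vs MRSA254: 1
  MRSA150 vs MRSA254: 2
The largest is 2, between MRSA150 and MRSA254.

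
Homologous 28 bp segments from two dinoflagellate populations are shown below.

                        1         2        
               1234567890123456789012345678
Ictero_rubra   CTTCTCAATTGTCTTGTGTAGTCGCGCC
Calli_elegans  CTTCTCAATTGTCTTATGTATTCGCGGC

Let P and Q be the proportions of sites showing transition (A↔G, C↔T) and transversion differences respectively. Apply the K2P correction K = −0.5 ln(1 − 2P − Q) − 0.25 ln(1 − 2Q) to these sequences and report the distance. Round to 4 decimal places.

0.1156

The sequences differ at positions 16 (G/A, transition), 21 (G/T, transversion), 27 (C/G, transversion).
Of the 3 differences, 1 transition and 2 transversions over 28 sites: P = 1/28 = 0.035714, Q = 2/28 = 0.071429.
d = −0.5·ln(0.857143) − 0.25·ln(0.857142) = −0.5·(-0.154151) − 0.25·(-0.154152) = 0.1156.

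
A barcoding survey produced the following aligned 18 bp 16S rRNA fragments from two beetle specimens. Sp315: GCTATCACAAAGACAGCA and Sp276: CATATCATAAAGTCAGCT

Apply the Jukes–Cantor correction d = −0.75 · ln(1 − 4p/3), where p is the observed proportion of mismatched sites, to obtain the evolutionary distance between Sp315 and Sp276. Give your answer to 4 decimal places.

0.3470

Mismatches occur at site 1 (G→C), site 2 (C→A), site 8 (C→T), site 13 (A→T), site 18 (A→T).
p = 5/18 = 0.277778.
d = −0.75 · ln(1 − (4/3)·0.277778) = −0.75 · ln(0.629629) = −0.75 · (-0.462625) = 0.3470.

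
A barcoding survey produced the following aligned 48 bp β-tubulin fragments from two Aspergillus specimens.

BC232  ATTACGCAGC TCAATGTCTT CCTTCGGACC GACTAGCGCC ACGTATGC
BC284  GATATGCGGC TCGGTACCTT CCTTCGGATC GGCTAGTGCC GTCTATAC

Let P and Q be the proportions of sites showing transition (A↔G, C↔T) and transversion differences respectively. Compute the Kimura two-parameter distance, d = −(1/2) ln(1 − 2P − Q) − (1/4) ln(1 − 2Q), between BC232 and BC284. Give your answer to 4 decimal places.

Mismatches occur at site 1 (A↔G, transition), site 2 (T↔A, transversion), site 5 (C↔T, transition), site 8 (A↔G, transition), site 13 (A↔G, transition), site 14 (A↔G, transition), site 16 (G↔A, transition), site 17 (T↔C, transition), site 29 (C↔T, transition), site 32 (A↔G, transition), site 37 (C↔T, transition), site 41 (A↔G, transition), site 42 (C↔T, transition), site 43 (G↔C, transversion), site 47 (G↔A, transition).
Of the 15 differences, 13 transitions and 2 transversions over 48 sites: P = 13/48 = 0.270833, Q = 2/48 = 0.041667.
d = −0.5·ln(0.416667) − 0.25·ln(0.916666) = −0.5·(-0.875468) − 0.25·(-0.087012) = 0.4595.

0.4595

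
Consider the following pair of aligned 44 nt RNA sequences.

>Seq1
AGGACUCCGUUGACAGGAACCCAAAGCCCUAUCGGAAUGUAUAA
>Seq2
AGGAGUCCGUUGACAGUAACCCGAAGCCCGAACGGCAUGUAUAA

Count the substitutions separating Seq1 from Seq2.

The sequences differ at positions 5 (C/G), 17 (G/U), 23 (A/G), 30 (U/G), 32 (U/A), 36 (A/C).
That gives 6 mismatches out of 44 aligned sites, so the Hamming distance is 6.

6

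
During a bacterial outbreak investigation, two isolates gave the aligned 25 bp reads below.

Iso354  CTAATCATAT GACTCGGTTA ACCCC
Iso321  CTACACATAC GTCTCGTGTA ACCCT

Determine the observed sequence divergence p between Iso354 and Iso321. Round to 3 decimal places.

Differing sites — 4:A/C; 5:T/A; 10:T/C; 12:A/T; 17:G/T; 18:T/G; 25:C/T.
There are 7 differences over 25 sites, so p = 7/25 = 0.280.

0.280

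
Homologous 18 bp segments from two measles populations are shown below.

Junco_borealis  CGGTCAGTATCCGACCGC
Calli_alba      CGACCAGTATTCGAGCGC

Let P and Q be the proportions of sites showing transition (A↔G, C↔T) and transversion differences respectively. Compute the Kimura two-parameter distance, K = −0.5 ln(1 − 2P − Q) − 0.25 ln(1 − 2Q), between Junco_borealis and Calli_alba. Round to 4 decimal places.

The sequences differ at positions 3 (G/A, transition), 4 (T/C, transition), 11 (C/T, transition), 15 (C/G, transversion).
Of the 4 differences, 3 transitions and 1 transversion over 18 sites: P = 3/18 = 0.166667, Q = 1/18 = 0.055556.
d = −0.5·ln(0.611110) − 0.25·ln(0.888888) = −0.5·(-0.492478) − 0.25·(-0.117784) = 0.2757.

0.2757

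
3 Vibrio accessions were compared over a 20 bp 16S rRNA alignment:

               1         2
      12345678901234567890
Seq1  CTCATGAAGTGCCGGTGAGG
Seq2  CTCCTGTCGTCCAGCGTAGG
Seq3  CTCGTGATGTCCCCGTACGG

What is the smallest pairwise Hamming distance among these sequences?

Pairwise Hamming distances:
  Seq1 vs Seq2: 8
  Seq1 vs Seq3: 6
  Seq2 vs Seq3: 9
The smallest is 6, between Seq1 and Seq3.

6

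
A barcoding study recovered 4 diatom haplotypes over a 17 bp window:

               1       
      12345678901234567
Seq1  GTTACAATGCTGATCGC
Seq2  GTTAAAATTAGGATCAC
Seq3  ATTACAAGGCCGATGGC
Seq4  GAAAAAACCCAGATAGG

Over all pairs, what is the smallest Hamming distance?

4

Pairwise Hamming distances:
  Seq1 vs Seq2: 5
  Seq1 vs Seq3: 4
  Seq1 vs Seq4: 8
  Seq2 vs Seq3: 8
  Seq2 vs Seq4: 9
  Seq3 vs Seq4: 9
The smallest is 4, between Seq1 and Seq3.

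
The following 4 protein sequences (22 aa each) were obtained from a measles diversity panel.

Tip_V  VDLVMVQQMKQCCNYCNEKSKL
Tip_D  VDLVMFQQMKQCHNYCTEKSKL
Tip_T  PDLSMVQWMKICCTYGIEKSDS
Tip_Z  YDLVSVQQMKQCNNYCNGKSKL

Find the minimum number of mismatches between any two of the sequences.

Pairwise Hamming distances:
  Tip_V vs Tip_D: 3
  Tip_V vs Tip_T: 9
  Tip_V vs Tip_Z: 4
  Tip_D vs Tip_T: 11
  Tip_D vs Tip_Z: 6
  Tip_T vs Tip_Z: 12
The smallest is 3, between Tip_V and Tip_D.

3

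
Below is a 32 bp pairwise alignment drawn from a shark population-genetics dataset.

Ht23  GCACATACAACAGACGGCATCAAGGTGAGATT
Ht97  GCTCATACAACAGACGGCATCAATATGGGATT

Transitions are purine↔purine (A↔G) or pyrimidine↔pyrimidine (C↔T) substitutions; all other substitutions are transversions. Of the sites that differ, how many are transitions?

2

The sequences differ at positions 3 (A/T, transversion), 24 (G/T, transversion), 25 (G/A, transition), 28 (A/G, transition).
Of the 4 differences, 2 transitions and 2 transversions, so the answer is 2.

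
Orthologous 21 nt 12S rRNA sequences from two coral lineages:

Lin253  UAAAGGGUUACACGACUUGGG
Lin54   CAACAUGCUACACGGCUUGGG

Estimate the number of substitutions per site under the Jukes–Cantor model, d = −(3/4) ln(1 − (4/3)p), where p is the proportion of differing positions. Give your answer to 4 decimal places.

Differing sites — 1:U/C; 4:A/C; 5:G/A; 6:G/U; 8:U/C; 15:A/G.
p = 6/21 = 0.285714.
d = −0.75 · ln(1 − (4/3)·0.285714) = −0.75 · ln(0.619048) = −0.75 · (-0.479572) = 0.3597.

0.3597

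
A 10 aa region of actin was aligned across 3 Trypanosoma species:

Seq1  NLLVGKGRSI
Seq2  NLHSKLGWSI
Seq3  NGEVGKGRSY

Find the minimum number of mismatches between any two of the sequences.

Pairwise Hamming distances:
  Seq1 vs Seq2: 5
  Seq1 vs Seq3: 3
  Seq2 vs Seq3: 7
The smallest is 3, between Seq1 and Seq3.

3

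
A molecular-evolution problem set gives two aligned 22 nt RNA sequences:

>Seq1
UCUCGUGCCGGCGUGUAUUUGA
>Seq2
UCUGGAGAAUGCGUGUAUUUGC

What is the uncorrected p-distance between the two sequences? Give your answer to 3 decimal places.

0.273

The sequences differ at positions 4 (C/G), 6 (U/A), 8 (C/A), 9 (C/A), 10 (G/U), 22 (A/C).
There are 6 differences over 22 sites, so p = 6/22 = 0.273.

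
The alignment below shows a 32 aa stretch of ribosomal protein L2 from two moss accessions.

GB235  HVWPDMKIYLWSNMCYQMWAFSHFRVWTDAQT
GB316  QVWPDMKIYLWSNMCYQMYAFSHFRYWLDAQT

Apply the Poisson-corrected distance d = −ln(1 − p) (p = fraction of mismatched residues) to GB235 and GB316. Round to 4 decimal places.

0.1335

Mismatches occur at site 1 (H↔Q), site 19 (W↔Y), site 26 (V↔Y), site 28 (T↔L).
p = 4/32 = 0.125000.
d = −ln(1 − 0.125000) = −ln(0.875000) = 0.1335.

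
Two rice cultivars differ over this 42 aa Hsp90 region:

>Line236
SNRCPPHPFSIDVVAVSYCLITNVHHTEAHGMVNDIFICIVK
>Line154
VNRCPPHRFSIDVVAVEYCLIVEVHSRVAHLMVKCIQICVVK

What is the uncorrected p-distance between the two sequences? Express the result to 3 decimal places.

0.310

The sequences differ at positions 1 (S/V), 8 (P/R), 17 (S/E), 22 (T/V), 23 (N/E), 26 (H/S), 27 (T/R), 28 (E/V), 31 (G/L), 34 (N/K), 35 (D/C), 37 (F/Q), 40 (I/V).
There are 13 differences over 42 sites, so p = 13/42 = 0.310.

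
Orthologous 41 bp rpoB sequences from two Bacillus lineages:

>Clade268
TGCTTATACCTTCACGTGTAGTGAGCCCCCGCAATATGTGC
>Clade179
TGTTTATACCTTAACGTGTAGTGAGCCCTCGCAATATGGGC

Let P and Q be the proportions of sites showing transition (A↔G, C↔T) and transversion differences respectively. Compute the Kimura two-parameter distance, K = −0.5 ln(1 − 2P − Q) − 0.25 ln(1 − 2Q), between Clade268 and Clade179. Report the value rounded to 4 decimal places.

0.1048

Mismatches occur at site 3 (C/T, transition), site 13 (C/A, transversion), site 29 (C/T, transition), site 39 (T/G, transversion).
Of the 4 differences, 2 transitions and 2 transversions over 41 sites: P = 2/41 = 0.048780, Q = 2/41 = 0.048780.
d = −0.5·ln(0.853660) − 0.25·ln(0.902440) = −0.5·(-0.158222) − 0.25·(-0.102653) = 0.1048.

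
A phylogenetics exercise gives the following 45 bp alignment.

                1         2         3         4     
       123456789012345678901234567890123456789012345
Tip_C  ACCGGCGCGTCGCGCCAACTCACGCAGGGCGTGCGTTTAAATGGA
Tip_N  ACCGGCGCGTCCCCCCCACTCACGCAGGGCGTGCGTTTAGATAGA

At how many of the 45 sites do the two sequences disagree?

5

Mismatches occur at site 12 (G↔C), site 14 (G↔C), site 17 (A↔C), site 40 (A↔G), site 43 (G↔A).
That gives 5 mismatches out of 45 aligned sites, so the Hamming distance is 5.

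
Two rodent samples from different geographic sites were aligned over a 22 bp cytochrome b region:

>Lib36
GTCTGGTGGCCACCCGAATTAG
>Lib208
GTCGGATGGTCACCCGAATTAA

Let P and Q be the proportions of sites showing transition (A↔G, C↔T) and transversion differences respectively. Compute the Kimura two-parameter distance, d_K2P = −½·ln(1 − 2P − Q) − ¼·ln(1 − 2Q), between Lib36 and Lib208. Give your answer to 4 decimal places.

The sequences differ at positions 4 (T/G, transversion), 6 (G/A, transition), 10 (C/T, transition), 22 (G/A, transition).
Of the 4 differences, 3 transitions and 1 transversion over 22 sites: P = 3/22 = 0.136364, Q = 1/22 = 0.045455.
d = −0.5·ln(0.681817) − 0.25·ln(0.909090) = −0.5·(-0.382994) − 0.25·(-0.095311) = 0.2153.

0.2153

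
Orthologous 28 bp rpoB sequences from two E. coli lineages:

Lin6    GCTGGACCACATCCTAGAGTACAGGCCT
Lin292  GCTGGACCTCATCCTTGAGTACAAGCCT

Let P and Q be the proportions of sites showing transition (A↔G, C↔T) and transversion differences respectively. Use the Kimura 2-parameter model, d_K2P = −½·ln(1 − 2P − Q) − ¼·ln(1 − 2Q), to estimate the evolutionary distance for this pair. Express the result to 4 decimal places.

0.1156

Differing sites — 9:A/T (Tv); 16:A/T (Tv); 24:G/A (Ti).
Of the 3 differences, 1 transition and 2 transversions over 28 sites: P = 1/28 = 0.035714, Q = 2/28 = 0.071429.
d = −0.5·ln(0.857143) − 0.25·ln(0.857142) = −0.5·(-0.154151) − 0.25·(-0.154152) = 0.1156.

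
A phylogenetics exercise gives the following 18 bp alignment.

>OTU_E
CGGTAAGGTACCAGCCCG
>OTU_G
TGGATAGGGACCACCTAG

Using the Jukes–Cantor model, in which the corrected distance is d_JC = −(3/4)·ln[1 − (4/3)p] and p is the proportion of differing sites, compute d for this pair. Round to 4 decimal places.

Mismatches occur at site 1 (C↔T), site 4 (T↔A), site 5 (A↔T), site 9 (T↔G), site 14 (G↔C), site 16 (C↔T), site 17 (C↔A).
p = 7/18 = 0.388889.
d = −0.75 · ln(1 − (4/3)·0.388889) = −0.75 · ln(0.481481) = −0.75 · (-0.730889) = 0.5482.

0.5482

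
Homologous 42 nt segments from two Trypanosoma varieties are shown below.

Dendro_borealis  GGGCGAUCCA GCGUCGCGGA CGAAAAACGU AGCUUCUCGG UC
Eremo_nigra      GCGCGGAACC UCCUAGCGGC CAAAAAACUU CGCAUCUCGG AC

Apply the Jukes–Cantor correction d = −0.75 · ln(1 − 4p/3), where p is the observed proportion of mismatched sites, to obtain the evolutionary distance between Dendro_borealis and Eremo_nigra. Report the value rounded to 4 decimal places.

The sequences differ at positions 2 (G/C), 6 (A/G), 7 (U/A), 8 (C/A), 10 (A/C), 11 (G/U), 13 (G/C), 15 (C/A), 20 (A/C), 22 (G/A), 29 (G/U), 31 (A/C), 34 (U/A), 41 (U/A).
p = 14/42 = 0.333333.
d = −0.75 · ln(1 − (4/3)·0.333333) = −0.75 · ln(0.555556) = −0.75 · (-0.587786) = 0.4408.

0.4408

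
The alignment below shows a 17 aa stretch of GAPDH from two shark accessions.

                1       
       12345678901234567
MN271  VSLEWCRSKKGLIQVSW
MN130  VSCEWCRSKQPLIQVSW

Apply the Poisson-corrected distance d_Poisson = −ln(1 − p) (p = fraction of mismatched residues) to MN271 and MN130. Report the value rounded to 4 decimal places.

0.1942

Mismatches occur at site 3 (L/C), site 10 (K/Q), site 11 (G/P).
p = 3/17 = 0.176471.
d = −ln(1 − 0.176471) = −ln(0.823529) = 0.1942.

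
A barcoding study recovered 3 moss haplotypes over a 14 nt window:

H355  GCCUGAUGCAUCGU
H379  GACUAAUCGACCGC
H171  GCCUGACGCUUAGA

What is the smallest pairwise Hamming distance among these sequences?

Pairwise Hamming distances:
  H355 vs H379: 6
  H355 vs H171: 4
  H379 vs H171: 9
The smallest is 4, between H355 and H171.

4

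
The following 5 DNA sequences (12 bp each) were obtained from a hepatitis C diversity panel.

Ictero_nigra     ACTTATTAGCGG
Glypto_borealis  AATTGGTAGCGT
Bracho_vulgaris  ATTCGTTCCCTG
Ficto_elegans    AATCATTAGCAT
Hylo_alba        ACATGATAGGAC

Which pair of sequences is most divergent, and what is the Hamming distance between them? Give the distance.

Pairwise Hamming distances:
  Ictero_nigra vs Glypto_borealis: 4
  Ictero_nigra vs Bracho_vulgaris: 6
  Ictero_nigra vs Ficto_elegans: 4
  Ictero_nigra vs Hylo_alba: 6
  Glypto_borealis vs Bracho_vulgaris: 7
  Glypto_borealis vs Ficto_elegans: 4
  Glypto_borealis vs Hylo_alba: 6
  Bracho_vulgaris vs Ficto_elegans: 6
  Bracho_vulgaris vs Hylo_alba: 9
  Ficto_elegans vs Hylo_alba: 7
The largest is 9, between Bracho_vulgaris and Hylo_alba.

9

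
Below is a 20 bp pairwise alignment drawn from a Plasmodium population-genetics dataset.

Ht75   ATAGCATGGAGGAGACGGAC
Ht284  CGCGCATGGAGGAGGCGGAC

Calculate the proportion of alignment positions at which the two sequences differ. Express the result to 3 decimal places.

0.200

Mismatches occur at site 1 (A/C), site 2 (T/G), site 3 (A/C), site 15 (A/G).
There are 4 differences over 20 sites, so p = 4/20 = 0.200.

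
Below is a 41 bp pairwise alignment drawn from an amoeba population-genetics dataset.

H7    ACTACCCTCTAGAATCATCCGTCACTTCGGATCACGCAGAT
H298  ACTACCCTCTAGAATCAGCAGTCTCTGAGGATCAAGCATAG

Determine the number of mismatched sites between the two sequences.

The sequences differ at positions 18 (T/G), 20 (C/A), 24 (A/T), 27 (T/G), 28 (C/A), 35 (C/A), 39 (G/T), 41 (T/G).
That gives 8 mismatches out of 41 aligned sites, so the Hamming distance is 8.

8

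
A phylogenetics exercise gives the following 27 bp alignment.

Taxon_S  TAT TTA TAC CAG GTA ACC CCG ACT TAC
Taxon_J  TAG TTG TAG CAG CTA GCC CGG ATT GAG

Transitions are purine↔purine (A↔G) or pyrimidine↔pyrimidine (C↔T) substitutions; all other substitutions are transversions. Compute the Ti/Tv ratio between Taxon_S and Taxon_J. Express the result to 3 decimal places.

0.500

The sequences differ at positions 3 (T/G, transversion), 6 (A/G, transition), 9 (C/G, transversion), 13 (G/C, transversion), 16 (A/G, transition), 20 (C/G, transversion), 23 (C/T, transition), 25 (T/G, transversion), 27 (C/G, transversion).
Of the 9 differences, 3 transitions and 6 transversions, so Ti/Tv = 3/6 = 0.500.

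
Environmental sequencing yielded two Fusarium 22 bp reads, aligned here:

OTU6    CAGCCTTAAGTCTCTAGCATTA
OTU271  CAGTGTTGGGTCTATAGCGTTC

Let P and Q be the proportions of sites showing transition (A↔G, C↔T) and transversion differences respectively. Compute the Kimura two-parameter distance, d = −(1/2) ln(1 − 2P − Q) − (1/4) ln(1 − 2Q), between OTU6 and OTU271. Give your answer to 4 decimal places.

The sequences differ at positions 4 (C/T, transition), 5 (C/G, transversion), 8 (A/G, transition), 9 (A/G, transition), 14 (C/A, transversion), 19 (A/G, transition), 22 (A/C, transversion).
Of the 7 differences, 4 transitions and 3 transversions over 22 sites: P = 4/22 = 0.181818, Q = 3/22 = 0.136364.
d = −0.5·ln(0.500000) − 0.25·ln(0.727272) = −0.5·(-0.693147) − 0.25·(-0.318455) = 0.4262.

0.4262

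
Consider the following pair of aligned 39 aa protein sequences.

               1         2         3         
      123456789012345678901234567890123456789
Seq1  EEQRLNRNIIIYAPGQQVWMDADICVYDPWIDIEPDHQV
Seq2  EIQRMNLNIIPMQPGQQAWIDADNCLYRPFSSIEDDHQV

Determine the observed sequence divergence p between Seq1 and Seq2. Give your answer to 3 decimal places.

0.385

The sequences differ at positions 2 (E/I), 5 (L/M), 7 (R/L), 11 (I/P), 12 (Y/M), 13 (A/Q), 18 (V/A), 20 (M/I), 24 (I/N), 26 (V/L), 28 (D/R), 30 (W/F), 31 (I/S), 32 (D/S), 35 (P/D).
There are 15 differences over 39 sites, so p = 15/39 = 0.385.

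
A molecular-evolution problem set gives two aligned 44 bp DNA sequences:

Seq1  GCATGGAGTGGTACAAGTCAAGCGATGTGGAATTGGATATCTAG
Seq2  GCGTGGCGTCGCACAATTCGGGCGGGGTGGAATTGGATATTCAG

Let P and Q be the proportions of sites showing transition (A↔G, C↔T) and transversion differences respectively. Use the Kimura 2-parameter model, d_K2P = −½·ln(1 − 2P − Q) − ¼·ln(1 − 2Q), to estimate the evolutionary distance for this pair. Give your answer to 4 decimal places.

Mismatches occur at site 3 (A↔G, transition), site 7 (A↔C, transversion), site 10 (G↔C, transversion), site 12 (T↔C, transition), site 17 (G↔T, transversion), site 20 (A↔G, transition), site 21 (A↔G, transition), site 25 (A↔G, transition), site 26 (T↔G, transversion), site 41 (C↔T, transition), site 42 (T↔C, transition).
Of the 11 differences, 7 transitions and 4 transversions over 44 sites: P = 7/44 = 0.159091, Q = 4/44 = 0.090909.
d = −0.5·ln(0.590909) − 0.25·ln(0.818182) = −0.5·(-0.526093) − 0.25·(-0.200670) = 0.3132.

0.3132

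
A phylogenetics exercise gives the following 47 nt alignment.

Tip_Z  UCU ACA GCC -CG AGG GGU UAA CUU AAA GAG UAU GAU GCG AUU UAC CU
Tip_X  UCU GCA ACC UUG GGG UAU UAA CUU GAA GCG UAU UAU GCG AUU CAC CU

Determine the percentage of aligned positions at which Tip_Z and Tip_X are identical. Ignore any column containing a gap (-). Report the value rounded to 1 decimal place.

Excluding the 1 gap column leaves 46 comparable sites.
The sequences differ at positions 4 (A/G), 7 (G/A), 11 (C/U), 13 (A/G), 16 (G/U), 17 (G/A), 25 (A/G), 29 (A/C), 34 (G/U), 43 (U/C).
36 of the 46 comparable sites match, so the percent identity is 36/46 × 100 = 78.3%.

78.3%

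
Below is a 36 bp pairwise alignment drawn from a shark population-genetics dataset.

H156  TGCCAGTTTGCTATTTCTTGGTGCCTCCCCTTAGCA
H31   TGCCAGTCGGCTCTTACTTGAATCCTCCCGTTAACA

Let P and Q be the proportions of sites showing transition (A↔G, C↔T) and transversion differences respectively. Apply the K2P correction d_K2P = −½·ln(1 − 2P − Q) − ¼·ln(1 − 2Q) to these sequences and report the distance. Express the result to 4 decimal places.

Mismatches occur at site 8 (T/C, transition), site 9 (T/G, transversion), site 13 (A/C, transversion), site 16 (T/A, transversion), site 21 (G/A, transition), site 22 (T/A, transversion), site 23 (G/T, transversion), site 30 (C/G, transversion), site 34 (G/A, transition).
Of the 9 differences, 3 transitions and 6 transversions over 36 sites: P = 3/36 = 0.083333, Q = 6/36 = 0.166667.
d = −0.5·ln(0.666667) − 0.25·ln(0.666666) = −0.5·(-0.405465) − 0.25·(-0.405466) = 0.3041.

0.3041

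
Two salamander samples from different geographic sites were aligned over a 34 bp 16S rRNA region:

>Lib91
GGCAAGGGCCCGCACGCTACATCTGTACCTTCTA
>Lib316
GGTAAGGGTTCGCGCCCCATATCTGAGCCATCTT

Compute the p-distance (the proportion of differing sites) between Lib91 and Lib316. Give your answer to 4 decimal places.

Mismatches occur at site 3 (C↔T), site 9 (C↔T), site 10 (C↔T), site 14 (A↔G), site 16 (G↔C), site 18 (T↔C), site 20 (C↔T), site 26 (T↔A), site 27 (A↔G), site 30 (T↔A), site 34 (A↔T).
There are 11 differences over 34 sites, so p = 11/34 = 0.3235.

0.3235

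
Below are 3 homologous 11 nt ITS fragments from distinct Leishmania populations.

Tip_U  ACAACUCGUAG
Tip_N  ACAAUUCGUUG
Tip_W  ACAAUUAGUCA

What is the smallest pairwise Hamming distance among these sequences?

2

Pairwise Hamming distances:
  Tip_U vs Tip_N: 2
  Tip_U vs Tip_W: 4
  Tip_N vs Tip_W: 3
The smallest is 2, between Tip_U and Tip_N.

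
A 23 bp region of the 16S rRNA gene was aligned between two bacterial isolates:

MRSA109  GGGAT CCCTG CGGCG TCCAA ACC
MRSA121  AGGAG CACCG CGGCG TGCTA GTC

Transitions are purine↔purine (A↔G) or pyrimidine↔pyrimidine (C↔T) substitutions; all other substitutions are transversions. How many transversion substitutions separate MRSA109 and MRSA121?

4

The sequences differ at positions 1 (G/A, transition), 5 (T/G, transversion), 7 (C/A, transversion), 9 (T/C, transition), 17 (C/G, transversion), 19 (A/T, transversion), 21 (A/G, transition), 22 (C/T, transition).
Of the 8 differences, 4 transitions and 4 transversions, so the answer is 4.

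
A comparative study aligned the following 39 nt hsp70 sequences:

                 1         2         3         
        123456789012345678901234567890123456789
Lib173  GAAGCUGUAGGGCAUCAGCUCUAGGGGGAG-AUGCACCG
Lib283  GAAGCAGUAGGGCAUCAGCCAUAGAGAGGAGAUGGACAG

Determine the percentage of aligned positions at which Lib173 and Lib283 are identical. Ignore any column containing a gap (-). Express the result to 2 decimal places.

Excluding the 1 gap column leaves 38 comparable sites.
Mismatches occur at site 6 (U↔A), site 20 (U↔C), site 21 (C↔A), site 25 (G↔A), site 27 (G↔A), site 29 (A↔G), site 30 (G↔A), site 35 (C↔G), site 38 (C↔A).
29 of the 38 comparable sites match, so the percent identity is 29/38 × 100 = 76.32%.

76.32%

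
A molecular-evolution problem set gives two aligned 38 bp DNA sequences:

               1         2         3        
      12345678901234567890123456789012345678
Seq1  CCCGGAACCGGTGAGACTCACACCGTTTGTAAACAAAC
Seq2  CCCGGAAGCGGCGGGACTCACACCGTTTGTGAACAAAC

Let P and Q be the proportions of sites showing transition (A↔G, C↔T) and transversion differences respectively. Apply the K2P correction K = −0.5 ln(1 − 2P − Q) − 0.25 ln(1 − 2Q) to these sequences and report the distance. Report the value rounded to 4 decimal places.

The sequences differ at positions 8 (C/G, transversion), 12 (T/C, transition), 14 (A/G, transition), 31 (A/G, transition).
Of the 4 differences, 3 transitions and 1 transversion over 38 sites: P = 3/38 = 0.078947, Q = 1/38 = 0.026316.
d = −0.5·ln(0.815790) − 0.25·ln(0.947368) = −0.5·(-0.203598) − 0.25·(-0.054068) = 0.1153.

0.1153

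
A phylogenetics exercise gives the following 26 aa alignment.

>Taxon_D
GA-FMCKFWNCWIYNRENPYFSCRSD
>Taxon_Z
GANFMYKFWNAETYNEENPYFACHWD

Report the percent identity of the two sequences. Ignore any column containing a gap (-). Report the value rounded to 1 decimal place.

Excluding the 1 gap column leaves 25 comparable sites.
Differing sites — 6:C/Y; 11:C/A; 12:W/E; 13:I/T; 16:R/E; 22:S/A; 24:R/H; 25:S/W.
17 of the 25 comparable sites match, so the percent identity is 17/25 × 100 = 68.0%.

68.0%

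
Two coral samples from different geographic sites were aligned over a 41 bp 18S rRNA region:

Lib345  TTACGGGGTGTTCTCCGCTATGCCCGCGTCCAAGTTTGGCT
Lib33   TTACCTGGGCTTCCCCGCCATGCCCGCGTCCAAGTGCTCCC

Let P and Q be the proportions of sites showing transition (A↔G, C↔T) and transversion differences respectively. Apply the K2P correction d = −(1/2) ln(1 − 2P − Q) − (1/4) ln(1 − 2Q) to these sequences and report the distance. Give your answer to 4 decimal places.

0.3322

Mismatches occur at site 5 (G/C, transversion), site 6 (G/T, transversion), site 9 (T/G, transversion), site 10 (G/C, transversion), site 14 (T/C, transition), site 19 (T/C, transition), site 36 (T/G, transversion), site 37 (T/C, transition), site 38 (G/T, transversion), site 39 (G/C, transversion), site 41 (T/C, transition).
Of the 11 differences, 4 transitions and 7 transversions over 41 sites: P = 4/41 = 0.097561, Q = 7/41 = 0.170732.
d = −0.5·ln(0.634146) − 0.25·ln(0.658536) = −0.5·(-0.455476) − 0.25·(-0.417736) = 0.3322.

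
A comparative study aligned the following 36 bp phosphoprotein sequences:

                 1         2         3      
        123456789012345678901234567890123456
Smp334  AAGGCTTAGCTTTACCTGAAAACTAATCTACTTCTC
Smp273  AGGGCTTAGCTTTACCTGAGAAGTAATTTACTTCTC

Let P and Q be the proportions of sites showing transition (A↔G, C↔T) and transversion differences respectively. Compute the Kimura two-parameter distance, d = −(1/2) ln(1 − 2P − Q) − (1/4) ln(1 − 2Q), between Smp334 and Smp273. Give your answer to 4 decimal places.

Mismatches occur at site 2 (A→G, transition), site 20 (A→G, transition), site 23 (C→G, transversion), site 28 (C→T, transition).
Of the 4 differences, 3 transitions and 1 transversion over 36 sites: P = 3/36 = 0.083333, Q = 1/36 = 0.027778.
d = −0.5·ln(0.805556) − 0.25·ln(0.944444) = −0.5·(-0.216223) − 0.25·(-0.057159) = 0.1224.

0.1224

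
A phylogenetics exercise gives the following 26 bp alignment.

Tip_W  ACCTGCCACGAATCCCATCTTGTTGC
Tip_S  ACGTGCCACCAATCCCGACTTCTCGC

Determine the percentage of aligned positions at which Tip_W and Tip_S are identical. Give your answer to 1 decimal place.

Mismatches occur at site 3 (C→G), site 10 (G→C), site 17 (A→G), site 18 (T→A), site 22 (G→C), site 24 (T→C).
20 of the 26 sites match, so the percent identity is 20/26 × 100 = 76.9%.

76.9%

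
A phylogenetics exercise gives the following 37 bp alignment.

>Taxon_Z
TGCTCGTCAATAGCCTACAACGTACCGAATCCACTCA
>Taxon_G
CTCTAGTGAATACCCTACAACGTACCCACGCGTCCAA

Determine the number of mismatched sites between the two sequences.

12

The sequences differ at positions 1 (T/C), 2 (G/T), 5 (C/A), 8 (C/G), 13 (G/C), 27 (G/C), 29 (A/C), 30 (T/G), 32 (C/G), 33 (A/T), 35 (T/C), 36 (C/A).
That gives 12 mismatches out of 37 aligned sites, so the Hamming distance is 12.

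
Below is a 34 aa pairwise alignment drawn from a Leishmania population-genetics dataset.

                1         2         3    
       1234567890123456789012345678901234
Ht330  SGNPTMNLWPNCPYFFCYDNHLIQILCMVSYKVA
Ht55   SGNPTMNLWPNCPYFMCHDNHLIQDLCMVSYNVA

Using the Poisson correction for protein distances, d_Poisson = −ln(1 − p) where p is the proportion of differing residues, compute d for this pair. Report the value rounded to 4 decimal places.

The sequences differ at positions 16 (F/M), 18 (Y/H), 25 (I/D), 32 (K/N).
p = 4/34 = 0.117647.
d = −ln(1 − 0.117647) = −ln(0.882353) = 0.1252.

0.1252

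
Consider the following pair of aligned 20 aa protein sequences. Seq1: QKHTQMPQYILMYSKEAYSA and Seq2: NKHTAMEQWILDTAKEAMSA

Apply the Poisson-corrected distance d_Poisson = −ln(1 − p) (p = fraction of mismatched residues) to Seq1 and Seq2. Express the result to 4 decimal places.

0.5108

Mismatches occur at site 1 (Q→N), site 5 (Q→A), site 7 (P→E), site 9 (Y→W), site 12 (M→D), site 13 (Y→T), site 14 (S→A), site 18 (Y→M).
p = 8/20 = 0.400000.
d = −ln(1 − 0.400000) = −ln(0.600000) = 0.5108.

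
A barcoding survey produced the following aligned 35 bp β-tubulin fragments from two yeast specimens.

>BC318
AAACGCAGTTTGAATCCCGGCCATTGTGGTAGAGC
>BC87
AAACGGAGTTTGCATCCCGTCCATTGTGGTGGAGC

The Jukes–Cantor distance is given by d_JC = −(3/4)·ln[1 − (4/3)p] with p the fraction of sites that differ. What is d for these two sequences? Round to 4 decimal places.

0.1240

The sequences differ at positions 6 (C/G), 13 (A/C), 20 (G/T), 31 (A/G).
p = 4/35 = 0.114286.
d = −0.75 · ln(1 − (4/3)·0.114286) = −0.75 · ln(0.847619) = −0.75 · (-0.165324) = 0.1240.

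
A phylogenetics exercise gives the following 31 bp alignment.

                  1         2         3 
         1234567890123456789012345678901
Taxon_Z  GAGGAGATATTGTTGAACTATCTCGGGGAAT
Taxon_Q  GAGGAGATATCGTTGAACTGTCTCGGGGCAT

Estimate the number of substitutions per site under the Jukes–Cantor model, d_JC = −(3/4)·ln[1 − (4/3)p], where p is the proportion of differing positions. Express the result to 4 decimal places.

0.1036

Mismatches occur at site 11 (T↔C), site 20 (A↔G), site 29 (A↔C).
p = 3/31 = 0.096774.
d = −0.75 · ln(1 − (4/3)·0.096774) = −0.75 · ln(0.870968) = −0.75 · (-0.138150) = 0.1036.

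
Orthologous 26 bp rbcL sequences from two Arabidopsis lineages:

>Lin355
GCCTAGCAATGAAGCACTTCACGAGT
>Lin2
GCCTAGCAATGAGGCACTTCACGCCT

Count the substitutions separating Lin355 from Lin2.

3

The sequences differ at positions 13 (A/G), 24 (A/C), 25 (G/C).
That gives 3 mismatches out of 26 aligned sites, so the Hamming distance is 3.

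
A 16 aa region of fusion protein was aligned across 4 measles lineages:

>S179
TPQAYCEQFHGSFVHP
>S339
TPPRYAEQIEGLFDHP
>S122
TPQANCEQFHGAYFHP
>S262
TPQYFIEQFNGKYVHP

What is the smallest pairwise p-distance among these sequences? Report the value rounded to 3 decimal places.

Pairwise Hamming distances:
  S179 vs S339: 7
  S179 vs S122: 4
  S179 vs S262: 6
  S339 vs S122: 9
  S339 vs S262: 9
  S122 vs S262: 6
The smallest is 4 mismatches, between S179 and S122; p = 4/16 = 0.250.

0.250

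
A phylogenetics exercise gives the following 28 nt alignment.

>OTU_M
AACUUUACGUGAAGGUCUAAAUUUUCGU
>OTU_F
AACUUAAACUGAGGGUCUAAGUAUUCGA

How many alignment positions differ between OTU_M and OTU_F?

Mismatches occur at site 6 (U/A), site 8 (C/A), site 9 (G/C), site 13 (A/G), site 21 (A/G), site 23 (U/A), site 28 (U/A).
That gives 7 mismatches out of 28 aligned sites, so the Hamming distance is 7.

7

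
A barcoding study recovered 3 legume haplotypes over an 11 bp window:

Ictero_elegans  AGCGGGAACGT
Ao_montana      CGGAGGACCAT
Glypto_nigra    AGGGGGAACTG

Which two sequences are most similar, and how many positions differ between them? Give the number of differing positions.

Pairwise Hamming distances:
  Ictero_elegans vs Ao_montana: 5
  Ictero_elegans vs Glypto_nigra: 3
  Ao_montana vs Glypto_nigra: 5
The smallest is 3, between Ictero_elegans and Glypto_nigra.

3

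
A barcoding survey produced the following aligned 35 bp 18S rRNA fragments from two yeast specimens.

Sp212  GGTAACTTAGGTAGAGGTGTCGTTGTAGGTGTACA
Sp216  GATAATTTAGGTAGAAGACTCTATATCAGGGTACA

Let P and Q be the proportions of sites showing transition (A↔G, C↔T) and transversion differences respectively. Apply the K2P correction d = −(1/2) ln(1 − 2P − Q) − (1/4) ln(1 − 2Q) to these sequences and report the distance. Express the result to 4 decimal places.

0.4104

Differing sites — 2:G/A (Ti); 6:C/T (Ti); 16:G/A (Ti); 18:T/A (Tv); 19:G/C (Tv); 22:G/T (Tv); 23:T/A (Tv); 25:G/A (Ti); 27:A/C (Tv); 28:G/A (Ti); 30:T/G (Tv).
Of the 11 differences, 5 transitions and 6 transversions over 35 sites: P = 5/35 = 0.142857, Q = 6/35 = 0.171429.
d = −0.5·ln(0.542857) − 0.25·ln(0.657142) = −0.5·(-0.610909) − 0.25·(-0.419855) = 0.4104.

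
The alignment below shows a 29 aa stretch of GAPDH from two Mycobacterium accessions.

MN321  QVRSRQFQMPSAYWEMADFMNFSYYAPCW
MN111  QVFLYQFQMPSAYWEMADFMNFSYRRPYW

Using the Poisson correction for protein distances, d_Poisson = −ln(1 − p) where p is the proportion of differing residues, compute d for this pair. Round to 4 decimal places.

The sequences differ at positions 3 (R/F), 4 (S/L), 5 (R/Y), 25 (Y/R), 26 (A/R), 28 (C/Y).
p = 6/29 = 0.206897.
d = −ln(1 − 0.206897) = −ln(0.793103) = 0.2318.

0.2318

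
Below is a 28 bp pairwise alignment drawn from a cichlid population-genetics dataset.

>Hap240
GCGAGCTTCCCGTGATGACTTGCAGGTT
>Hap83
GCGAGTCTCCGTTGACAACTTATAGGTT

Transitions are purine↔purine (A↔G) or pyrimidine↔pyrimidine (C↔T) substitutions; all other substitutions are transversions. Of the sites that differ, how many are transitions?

Mismatches occur at site 6 (C→T, transition), site 7 (T→C, transition), site 11 (C→G, transversion), site 12 (G→T, transversion), site 16 (T→C, transition), site 17 (G→A, transition), site 22 (G→A, transition), site 23 (C→T, transition).
Of the 8 differences, 6 transitions and 2 transversions, so the answer is 6.

6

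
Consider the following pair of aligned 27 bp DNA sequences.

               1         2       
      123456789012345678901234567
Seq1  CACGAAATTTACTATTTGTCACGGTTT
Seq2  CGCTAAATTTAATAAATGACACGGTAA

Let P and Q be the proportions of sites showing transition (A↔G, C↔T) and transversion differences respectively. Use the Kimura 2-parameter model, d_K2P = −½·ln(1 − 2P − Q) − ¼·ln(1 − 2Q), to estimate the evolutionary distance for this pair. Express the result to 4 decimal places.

Mismatches occur at site 2 (A→G, transition), site 4 (G→T, transversion), site 12 (C→A, transversion), site 15 (T→A, transversion), site 16 (T→A, transversion), site 19 (T→A, transversion), site 26 (T→A, transversion), site 27 (T→A, transversion).
Of the 8 differences, 1 transition and 7 transversions over 27 sites: P = 1/27 = 0.037037, Q = 7/27 = 0.259259.
d = −0.5·ln(0.666667) − 0.25·ln(0.481482) = −0.5·(-0.405465) − 0.25·(-0.730886) = 0.3855.

0.3855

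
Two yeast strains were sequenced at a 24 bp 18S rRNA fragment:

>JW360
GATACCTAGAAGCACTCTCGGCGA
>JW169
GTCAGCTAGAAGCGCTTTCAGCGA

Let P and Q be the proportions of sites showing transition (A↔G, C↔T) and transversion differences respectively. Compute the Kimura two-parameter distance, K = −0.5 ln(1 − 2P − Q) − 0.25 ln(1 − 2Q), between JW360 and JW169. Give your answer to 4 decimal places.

0.3151

Differing sites — 2:A/T (Tv); 3:T/C (Ti); 5:C/G (Tv); 14:A/G (Ti); 17:C/T (Ti); 20:G/A (Ti).
Of the 6 differences, 4 transitions and 2 transversions over 24 sites: P = 4/24 = 0.166667, Q = 2/24 = 0.083333.
d = −0.5·ln(0.583333) − 0.25·ln(0.833334) = −0.5·(-0.538997) − 0.25·(-0.182321) = 0.3151.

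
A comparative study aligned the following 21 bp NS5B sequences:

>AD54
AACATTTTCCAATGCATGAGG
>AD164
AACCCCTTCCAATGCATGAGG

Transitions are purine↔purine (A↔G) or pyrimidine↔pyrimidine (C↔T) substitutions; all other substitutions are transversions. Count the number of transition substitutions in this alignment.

2

Differing sites — 4:A/C (Tv); 5:T/C (Ti); 6:T/C (Ti).
Of the 3 differences, 2 transitions and 1 transversion, so the answer is 2.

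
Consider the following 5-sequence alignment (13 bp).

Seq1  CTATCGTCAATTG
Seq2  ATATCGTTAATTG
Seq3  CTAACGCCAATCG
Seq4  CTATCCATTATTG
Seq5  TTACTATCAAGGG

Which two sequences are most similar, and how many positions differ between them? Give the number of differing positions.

Pairwise Hamming distances:
  Seq1 vs Seq2: 2
  Seq1 vs Seq3: 3
  Seq1 vs Seq4: 4
  Seq1 vs Seq5: 6
  Seq2 vs Seq3: 5
  Seq2 vs Seq4: 4
  Seq2 vs Seq5: 7
  Seq3 vs Seq4: 6
  Seq3 vs Seq5: 7
  Seq4 vs Seq5: 9
The smallest is 2, between Seq1 and Seq2.

2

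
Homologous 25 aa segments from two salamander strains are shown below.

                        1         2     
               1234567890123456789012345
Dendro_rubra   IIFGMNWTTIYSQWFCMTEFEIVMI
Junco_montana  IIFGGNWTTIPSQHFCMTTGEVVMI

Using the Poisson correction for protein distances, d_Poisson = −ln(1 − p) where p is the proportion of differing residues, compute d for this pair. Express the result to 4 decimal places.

Differing sites — 5:M/G; 11:Y/P; 14:W/H; 19:E/T; 20:F/G; 22:I/V.
p = 6/25 = 0.240000.
d = −ln(1 − 0.240000) = −ln(0.760000) = 0.2744.

0.2744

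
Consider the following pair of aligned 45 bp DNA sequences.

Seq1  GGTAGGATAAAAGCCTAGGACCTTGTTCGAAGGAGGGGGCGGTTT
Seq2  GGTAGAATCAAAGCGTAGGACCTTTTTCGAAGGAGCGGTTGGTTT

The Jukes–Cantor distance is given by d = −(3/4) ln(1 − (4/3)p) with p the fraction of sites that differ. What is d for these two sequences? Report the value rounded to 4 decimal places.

Mismatches occur at site 6 (G→A), site 9 (A→C), site 15 (C→G), site 25 (G→T), site 36 (G→C), site 39 (G→T), site 40 (C→T).
p = 7/45 = 0.155556.
d = −0.75 · ln(1 − (4/3)·0.155556) = −0.75 · ln(0.792592) = −0.75 · (-0.232447) = 0.1743.

0.1743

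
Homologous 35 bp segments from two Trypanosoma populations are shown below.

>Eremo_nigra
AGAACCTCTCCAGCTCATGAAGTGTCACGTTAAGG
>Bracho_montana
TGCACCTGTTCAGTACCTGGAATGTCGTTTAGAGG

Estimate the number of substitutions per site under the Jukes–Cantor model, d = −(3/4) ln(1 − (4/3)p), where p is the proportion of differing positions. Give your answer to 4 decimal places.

Mismatches occur at site 1 (A↔T), site 3 (A↔C), site 8 (C↔G), site 10 (C↔T), site 14 (C↔T), site 15 (T↔A), site 17 (A↔C), site 20 (A↔G), site 22 (G↔A), site 27 (A↔G), site 28 (C↔T), site 29 (G↔T), site 31 (T↔A), site 32 (A↔G).
p = 14/35 = 0.400000.
d = −0.75 · ln(1 − (4/3)·0.400000) = −0.75 · ln(0.466667) = −0.75 · (-0.762139) = 0.5716.

0.5716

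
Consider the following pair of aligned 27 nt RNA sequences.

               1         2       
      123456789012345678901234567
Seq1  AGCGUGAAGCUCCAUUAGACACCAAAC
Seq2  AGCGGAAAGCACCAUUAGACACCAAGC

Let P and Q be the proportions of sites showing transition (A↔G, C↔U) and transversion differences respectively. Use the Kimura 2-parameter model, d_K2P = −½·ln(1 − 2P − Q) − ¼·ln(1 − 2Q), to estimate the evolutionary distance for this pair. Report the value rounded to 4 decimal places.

0.1657

Mismatches occur at site 5 (U/G, transversion), site 6 (G/A, transition), site 11 (U/A, transversion), site 26 (A/G, transition).
Of the 4 differences, 2 transitions and 2 transversions over 27 sites: P = 2/27 = 0.074074, Q = 2/27 = 0.074074.
d = −0.5·ln(0.777778) − 0.25·ln(0.851852) = −0.5·(-0.251314) − 0.25·(-0.160342) = 0.1657.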